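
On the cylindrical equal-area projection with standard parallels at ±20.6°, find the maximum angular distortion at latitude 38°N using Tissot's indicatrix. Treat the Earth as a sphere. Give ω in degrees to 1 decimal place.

19.6°

Cylindrical equal-area (φ₀ = 20.6°): h = cos φ / cos 20.6° along meridians, k = cos 20.6° / cos φ along parallels; h·k = 1.
At 38°: h = 0.8418, k = 1.188; principal scales a = 1.188, b = 0.8418.
sin(ω/2) = (a − b)/(a + b) = 0.3460/2.030 = 0.1705, so ω = 2 arcsin(0.1705) ≈ 19.6°.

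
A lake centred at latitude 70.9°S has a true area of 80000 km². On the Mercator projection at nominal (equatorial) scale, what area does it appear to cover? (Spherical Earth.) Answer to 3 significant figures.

For Mercator, h = k = sec φ (a conformal cylindrical projection has a single point scale, 1/cos φ).
Areal scale = k² = sec²φ = 1/cos²(70.9°) = 1/0.3272² = 9.340.
Apparent area = 80000 × 9.340 ≈ 747000 km².

747000 km²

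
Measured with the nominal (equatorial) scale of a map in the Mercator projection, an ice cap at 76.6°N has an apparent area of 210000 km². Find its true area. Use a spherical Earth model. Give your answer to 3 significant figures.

11300 km²

For Mercator, h = k = sec φ (a conformal cylindrical projection has a single point scale, 1/cos φ).
Areal scale = k² = sec²φ = 1/cos²(76.6°) = 1/0.2317² = 18.62.
True area = apparent / (areal scale) = 210000 / 18.62 ≈ 11300 km².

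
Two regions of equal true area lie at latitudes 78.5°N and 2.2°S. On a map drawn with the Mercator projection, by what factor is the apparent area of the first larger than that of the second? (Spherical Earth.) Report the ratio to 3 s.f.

Mercator areal scale is sec²φ.
At 78.5°: sec²(78.5°) = 1/0.1994² = 25.16.
At 2.2°: sec²(2.2°) = 1/0.9993² = 1.001.
Ratio = 25.16/1.001 = cos²(2.2°)/cos²(78.5°) ≈ 25.1.

25.1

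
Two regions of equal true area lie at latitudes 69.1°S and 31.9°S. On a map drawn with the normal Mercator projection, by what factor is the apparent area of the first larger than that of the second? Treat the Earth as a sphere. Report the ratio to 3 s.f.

On Mercator, area is exaggerated by sec²φ = 1/cos²φ.
At 69.1°: sec²(69.1°) = 1/0.3567² = 7.858.
At 31.9°: sec²(31.9°) = 1/0.8490² = 1.387.
Ratio = 7.858/1.387 = cos²(31.9°)/cos²(69.1°) ≈ 5.66.

5.66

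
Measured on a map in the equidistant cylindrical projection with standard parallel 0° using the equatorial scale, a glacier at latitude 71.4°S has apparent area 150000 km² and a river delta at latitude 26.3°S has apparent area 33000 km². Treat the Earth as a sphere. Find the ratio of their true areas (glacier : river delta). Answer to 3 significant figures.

Plate carrée has h = 1 and k = sec φ, giving areal scale sec φ; true area = (apparent area) · cos φ.
True area of glacier: 150000 × cos(71.4°) = 150000 × 0.3190 = 47840 km².
True area of river delta: 33000 × cos(26.3°) = 33000 × 0.8965 = 29580 km².
Ratio = 47840 / 29580 ≈ 1.62.

1.62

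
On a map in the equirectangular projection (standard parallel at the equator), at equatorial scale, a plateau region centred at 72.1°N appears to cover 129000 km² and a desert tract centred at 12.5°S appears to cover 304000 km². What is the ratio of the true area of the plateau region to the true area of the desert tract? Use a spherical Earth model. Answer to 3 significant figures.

On the plate carrée, areal scale = h·k = 1 × sec φ, so true area = apparent × cos φ.
True area of plateau region: 129000 × cos(72.1°) = 129000 × 0.3074 = 39650 km².
True area of desert tract: 304000 × cos(12.5°) = 304000 × 0.9763 = 296800 km².
Ratio = 39650 / 296800 ≈ 0.134.

0.134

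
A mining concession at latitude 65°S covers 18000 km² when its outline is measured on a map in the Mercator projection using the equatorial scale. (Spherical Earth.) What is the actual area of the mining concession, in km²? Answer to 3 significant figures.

3210 km²

The Mercator projection is conformal; its linear scale factor is the same in every direction and equals sec φ = 1/cos φ.
Areal scale = k² = sec²φ = 1/cos²(65°) = 1/0.4226² = 5.599.
True area = apparent / (areal scale) = 18000 / 5.599 ≈ 3210 km².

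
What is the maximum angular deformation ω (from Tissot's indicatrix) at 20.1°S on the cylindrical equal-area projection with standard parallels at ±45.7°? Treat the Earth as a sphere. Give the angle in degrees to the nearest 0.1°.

33.4°

Cylindrical equal-area (φ₀ = 45.7°): h = cos φ / cos 45.7° along meridians, k = cos 45.7° / cos φ along parallels; h·k = 1.
At 20.1°: h = 1.345, k = 0.7437; principal scales a = 1.345, b = 0.7437.
sin(ω/2) = (a − b)/(a + b) = 0.6009/2.088 = 0.2877, so ω = 2 arcsin(0.2877) ≈ 33.4°.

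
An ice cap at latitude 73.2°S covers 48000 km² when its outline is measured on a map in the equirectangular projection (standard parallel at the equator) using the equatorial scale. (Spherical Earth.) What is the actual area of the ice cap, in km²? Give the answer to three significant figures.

13900 km²

For the equirectangular projection with φ₀ = 0 (plate carrée), h = 1 along meridians and k = sec φ along parallels.
Areal scale = h·k = 1 × sec φ; at 73.2°, h = 1.000, k = 3.460, so h·k = 3.460.
True area = apparent / (areal scale) = 48000 / 3.460 ≈ 13900 km².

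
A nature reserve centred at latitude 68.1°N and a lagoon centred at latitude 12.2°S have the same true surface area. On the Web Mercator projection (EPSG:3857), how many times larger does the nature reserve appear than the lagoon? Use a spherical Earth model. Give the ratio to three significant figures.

Mercator areal scale is sec²φ.
At 68.1°: sec²(68.1°) = 1/0.3730² = 7.188.
At 12.2°: sec²(12.2°) = 1/0.9774² = 1.047.
Ratio = 7.188/1.047 = cos²(12.2°)/cos²(68.1°) ≈ 6.87.

6.87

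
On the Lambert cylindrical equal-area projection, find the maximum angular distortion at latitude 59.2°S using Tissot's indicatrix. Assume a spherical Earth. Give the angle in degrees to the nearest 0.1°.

71.5°

The Lambert cylindrical equal-area projection is the cylindrical equal-area projection with its standard parallel at the equator (φ₀ = 0). For cylindrical equal-area with standard parallel φ₀, h = cos φ / cos φ₀ and k = cos φ₀ / cos φ, so h·k = 1.
At 59.2°: h = 0.5120, k = 1.953; principal scales a = 1.953, b = 0.5120.
sin(ω/2) = (a − b)/(a + b) = 1.441/2.465 = 0.5846, so ω = 2 arcsin(0.5846) ≈ 71.5°.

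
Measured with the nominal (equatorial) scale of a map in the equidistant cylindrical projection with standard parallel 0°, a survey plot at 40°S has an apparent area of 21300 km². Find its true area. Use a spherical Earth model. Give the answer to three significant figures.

16300 km²

In the plate carrée (x = Rλ, y = Rφ), meridians are true-scale (h = 1) and parallels are stretched by k = sec φ.
Areal scale = h·k = 1 × sec φ; at 40°, h = 1.000, k = 1.305, so h·k = 1.305.
True area = apparent / (areal scale) = 21300 / 1.305 ≈ 16300 km².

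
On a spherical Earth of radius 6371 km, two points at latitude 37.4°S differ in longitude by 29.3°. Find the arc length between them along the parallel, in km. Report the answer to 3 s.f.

2590 km

Arc length along a parallel = R cos φ · Δλ (with Δλ in radians).
= 6371 × cos 37.4° × (29.3° × π/180) = 6371 × 0.7944 × 0.5114 ≈ 2590 km.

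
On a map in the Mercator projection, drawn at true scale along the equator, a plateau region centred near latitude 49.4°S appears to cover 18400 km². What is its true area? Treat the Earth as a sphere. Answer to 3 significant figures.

7790 km²

For Mercator, h = k = sec φ (a conformal cylindrical projection has a single point scale, 1/cos φ).
Areal scale = k² = sec²φ = 1/cos²(49.4°) = 1/0.6508² = 2.361.
True area = apparent / (areal scale) = 18400 / 2.361 ≈ 7790 km².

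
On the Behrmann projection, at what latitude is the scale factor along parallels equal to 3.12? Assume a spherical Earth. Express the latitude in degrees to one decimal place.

73.9°

The Behrmann projection is cylindrical equal-area with φ₀ = 30°. Cylindrical equal-area (φ₀ = 30°): h = cos φ / cos 30° along meridians, k = cos 30° / cos φ along parallels; h·k = 1.
k = cos φ₀ / cos φ = 3.12  ⇒  cos φ = cos 30° / 3.12 = 0.2776.
φ = arccos(0.2776) ≈ 73.9°.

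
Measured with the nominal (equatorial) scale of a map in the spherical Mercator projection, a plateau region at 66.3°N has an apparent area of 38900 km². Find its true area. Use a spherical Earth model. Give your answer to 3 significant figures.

Mercator is conformal, so the point scale is isotropic: h = k = sec φ = 1/cos φ.
Areal scale = k² = sec²φ = 1/cos²(66.3°) = 1/0.4019² = 6.190.
True area = apparent / (areal scale) = 38900 / 6.190 ≈ 6280 km².

6280 km²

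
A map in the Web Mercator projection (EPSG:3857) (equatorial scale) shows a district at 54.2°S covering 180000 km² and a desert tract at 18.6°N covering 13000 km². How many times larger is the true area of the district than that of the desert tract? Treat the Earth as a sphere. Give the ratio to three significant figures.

Since Mercator area scale is 1/cos²φ, the true area equals the apparent area multiplied by cos²φ.
True area of district: 180000 × cos²(54.2°) = 180000 × 0.3422 = 61590 km².
True area of desert tract: 13000 × cos²(18.6°) = 13000 × 0.8983 = 11680 km².
Ratio = 61590 / 11680 ≈ 5.27.

5.27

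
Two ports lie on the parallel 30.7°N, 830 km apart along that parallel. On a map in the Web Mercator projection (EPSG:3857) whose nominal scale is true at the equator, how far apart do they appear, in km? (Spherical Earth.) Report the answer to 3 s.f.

The Mercator projection is conformal; its linear scale factor is the same in every direction and equals sec φ = 1/cos φ.
Along the parallel, k = sec 30.7° = 1/0.8599 = 1.163.
Map distance = 830 × 1.163 ≈ 965 km.

965 km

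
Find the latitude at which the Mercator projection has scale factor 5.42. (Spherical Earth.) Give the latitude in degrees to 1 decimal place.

79.4°

Mercator scale is k = sec φ = 1/cos φ.
1/cos φ = 5.42  ⇒  cos φ = 0.1845  ⇒  φ = arccos(0.1845) ≈ 79.4°.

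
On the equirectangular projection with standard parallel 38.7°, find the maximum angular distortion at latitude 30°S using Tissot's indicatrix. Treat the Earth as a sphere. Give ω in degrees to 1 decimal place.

6.0°

In the equirectangular projection with standard parallel φ₀ = 38.7° (x = Rλ cos φ₀, y = Rφ), meridians are true-scale (h = 1) and the parallel scale is k = cos φ₀ / cos φ.
At 30°: h = 1.000, k = 0.9012; principal scales a = 1.000, b = 0.9012.
sin(ω/2) = (a − b)/(a + b) = 0.09884/1.901 = 0.05199, so ω = 2 arcsin(0.05199) ≈ 6.0°.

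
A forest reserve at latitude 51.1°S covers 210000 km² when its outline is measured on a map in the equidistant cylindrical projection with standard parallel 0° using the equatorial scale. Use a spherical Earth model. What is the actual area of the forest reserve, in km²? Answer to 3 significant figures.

132000 km²

Plate carrée maps x = Rλ, y = Rφ. The meridian scale is h = 1 and the parallel scale is k = 1/cos φ = sec φ.
Areal scale = h·k = 1 × sec φ; at 51.1°, h = 1.000, k = 1.592, so h·k = 1.592.
True area = apparent / (areal scale) = 210000 / 1.592 ≈ 132000 km².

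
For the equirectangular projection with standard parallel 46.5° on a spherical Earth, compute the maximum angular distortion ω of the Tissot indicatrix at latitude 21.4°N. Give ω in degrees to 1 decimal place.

17.2°

In the equirectangular projection with standard parallel φ₀ = 46.5° (x = Rλ cos φ₀, y = Rφ), meridians are true-scale (h = 1) and the parallel scale is k = cos φ₀ / cos φ.
At 21.4°: h = 1.000, k = 0.7393; principal scales a = 1.000, b = 0.7393.
sin(ω/2) = (a − b)/(a + b) = 0.2607/1.739 = 0.1499, so ω = 2 arcsin(0.1499) ≈ 17.2°.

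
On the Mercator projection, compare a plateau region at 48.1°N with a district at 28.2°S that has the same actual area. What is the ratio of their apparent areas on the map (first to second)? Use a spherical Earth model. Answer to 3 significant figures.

On Mercator, area is exaggerated by sec²φ = 1/cos²φ.
At 48.1°: sec²(48.1°) = 1/0.6678² = 2.242.
At 28.2°: sec²(28.2°) = 1/0.8813² = 1.288.
Ratio = 2.242/1.288 = cos²(28.2°)/cos²(48.1°) ≈ 1.74.

1.74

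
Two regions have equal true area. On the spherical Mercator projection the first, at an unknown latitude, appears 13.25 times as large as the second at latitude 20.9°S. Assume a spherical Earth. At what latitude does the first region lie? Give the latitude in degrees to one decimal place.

For equal true areas on Mercator, apparent areas scale as sec²φ, so the ratio is cos²φ₂ / cos²φ₁.
cos²φ₂ / cos²φ₁ = 13.25  ⇒  cos φ₁ = cos 20.9° / √13.25 = 0.9342/3.640 = 0.2566.
φ₁ = arccos(0.2566) ≈ 75.1°.

75.1°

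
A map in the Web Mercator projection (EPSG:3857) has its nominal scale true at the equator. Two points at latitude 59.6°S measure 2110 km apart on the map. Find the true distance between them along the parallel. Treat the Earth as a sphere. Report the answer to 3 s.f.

Mercator is conformal, so the point scale is isotropic: h = k = sec φ = 1/cos φ.
Along the parallel at 59.6°, map distances are exaggerated by k = sec 59.6° = 1.976.
True distance = 2110 / 1.976 = 2110 × cos 59.6° ≈ 1070 km.

1070 km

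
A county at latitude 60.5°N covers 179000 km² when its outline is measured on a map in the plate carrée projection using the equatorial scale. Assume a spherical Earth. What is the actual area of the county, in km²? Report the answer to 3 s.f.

Plate carrée maps x = Rλ, y = Rφ. The meridian scale is h = 1 and the parallel scale is k = 1/cos φ = sec φ.
Areal scale = h·k = 1 × sec φ; at 60.5°, h = 1.000, k = 2.031, so h·k = 2.031.
True area = apparent / (areal scale) = 179000 / 2.031 ≈ 88100 km².

88100 km²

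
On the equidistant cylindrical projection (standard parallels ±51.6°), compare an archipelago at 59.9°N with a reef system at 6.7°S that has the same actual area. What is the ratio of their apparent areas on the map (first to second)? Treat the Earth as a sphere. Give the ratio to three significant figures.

In the equirectangular projection with standard parallel φ₀ = 51.6° (x = Rλ cos φ₀, y = Rφ), meridians are true-scale (h = 1) and the parallel scale is k = cos φ₀ / cos φ.
Areal scale at 59.9°: h·k = 1.000 × 1.239 = 1.239.
Areal scale at 6.7°: h·k = 1.000 × 0.6254 = 0.6254.
Ratio = 1.239/0.6254 ≈ 1.98.

1.98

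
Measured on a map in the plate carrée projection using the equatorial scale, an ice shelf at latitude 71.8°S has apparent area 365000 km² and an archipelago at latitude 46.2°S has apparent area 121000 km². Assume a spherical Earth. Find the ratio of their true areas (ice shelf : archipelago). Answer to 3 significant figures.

1.36

Plate carrée has h = 1 and k = sec φ, giving areal scale sec φ; true area = (apparent area) · cos φ.
True area of ice shelf: 365000 × cos(71.8°) = 365000 × 0.3123 = 114000 km².
True area of archipelago: 121000 × cos(46.2°) = 121000 × 0.6921 = 83750 km².
Ratio = 114000 / 83750 ≈ 1.36.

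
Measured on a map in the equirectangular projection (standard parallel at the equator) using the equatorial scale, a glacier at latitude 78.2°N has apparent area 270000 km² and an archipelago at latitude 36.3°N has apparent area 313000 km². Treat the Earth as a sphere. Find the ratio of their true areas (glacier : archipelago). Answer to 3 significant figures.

0.219

On the plate carrée, areal scale = h·k = 1 × sec φ, so true area = apparent × cos φ.
True area of glacier: 270000 × cos(78.2°) = 270000 × 0.2045 = 55210 km².
True area of archipelago: 313000 × cos(36.3°) = 313000 × 0.8059 = 252300 km².
Ratio = 55210 / 252300 ≈ 0.219.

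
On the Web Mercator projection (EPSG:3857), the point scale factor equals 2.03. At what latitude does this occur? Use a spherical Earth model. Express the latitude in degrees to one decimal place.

Mercator scale is k = sec φ = 1/cos φ.
1/cos φ = 2.03  ⇒  cos φ = 0.4926  ⇒  φ = arccos(0.4926) ≈ 60.5°.

60.5°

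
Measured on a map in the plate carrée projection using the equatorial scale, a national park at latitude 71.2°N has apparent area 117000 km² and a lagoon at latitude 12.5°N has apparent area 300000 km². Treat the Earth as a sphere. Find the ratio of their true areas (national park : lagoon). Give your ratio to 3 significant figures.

0.129

On the plate carrée, areal scale = h·k = 1 × sec φ, so true area = apparent × cos φ.
True area of national park: 117000 × cos(71.2°) = 117000 × 0.3223 = 37710 km².
True area of lagoon: 300000 × cos(12.5°) = 300000 × 0.9763 = 292900 km².
Ratio = 37710 / 292900 ≈ 0.129.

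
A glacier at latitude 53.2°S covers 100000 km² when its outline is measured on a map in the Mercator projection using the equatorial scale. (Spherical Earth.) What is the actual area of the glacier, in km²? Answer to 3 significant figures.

35900 km²

Mercator is conformal, so the point scale is isotropic: h = k = sec φ = 1/cos φ.
Areal scale = k² = sec²φ = 1/cos²(53.2°) = 1/0.5990² = 2.787.
True area = apparent / (areal scale) = 100000 / 2.787 ≈ 35900 km².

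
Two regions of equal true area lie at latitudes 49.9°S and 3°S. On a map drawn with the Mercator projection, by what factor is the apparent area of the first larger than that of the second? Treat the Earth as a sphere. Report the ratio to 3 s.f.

2.40

Mercator is conformal with k = sec φ, so areal scale = k² = sec²φ.
At 49.9°: sec²(49.9°) = 1/0.6441² = 2.410.
At 3°: sec²(3°) = 1/0.9986² = 1.003.
Ratio = 2.410/1.003 = cos²(3°)/cos²(49.9°) ≈ 2.40.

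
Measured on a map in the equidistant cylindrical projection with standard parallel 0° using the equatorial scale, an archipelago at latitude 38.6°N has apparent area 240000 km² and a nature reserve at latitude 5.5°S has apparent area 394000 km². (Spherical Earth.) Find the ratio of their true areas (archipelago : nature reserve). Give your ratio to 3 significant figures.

0.478

Plate carrée has h = 1 and k = sec φ, giving areal scale sec φ; true area = (apparent area) · cos φ.
True area of archipelago: 240000 × cos(38.6°) = 240000 × 0.7815 = 187600 km².
True area of nature reserve: 394000 × cos(5.5°) = 394000 × 0.9954 = 392200 km².
Ratio = 187600 / 392200 ≈ 0.478.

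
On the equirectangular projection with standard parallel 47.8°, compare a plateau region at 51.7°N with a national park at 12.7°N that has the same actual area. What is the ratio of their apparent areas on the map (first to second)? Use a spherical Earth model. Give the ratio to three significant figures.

With standard parallel φ₀ = 47.8°, the equirectangular projection gives x = Rλ cos φ₀, y = Rφ, so h = 1 and k = cos 47.8° / cos φ.
Areal scale at 51.7°: h·k = 1.000 × 1.084 = 1.084.
Areal scale at 12.7°: h·k = 1.000 × 0.6886 = 0.6886.
Ratio = 1.084/0.6886 ≈ 1.57.

1.57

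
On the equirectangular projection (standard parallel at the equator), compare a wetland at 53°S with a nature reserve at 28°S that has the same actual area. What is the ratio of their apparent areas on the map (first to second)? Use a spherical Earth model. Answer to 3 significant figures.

1.47

Plate carrée maps x = Rλ, y = Rφ. The meridian scale is h = 1 and the parallel scale is k = 1/cos φ = sec φ.
Areal scale at 53°: h·k = 1.000 × 1.662 = 1.662.
Areal scale at 28°: h·k = 1.000 × 1.133 = 1.133.
Ratio = 1.662/1.133 ≈ 1.47.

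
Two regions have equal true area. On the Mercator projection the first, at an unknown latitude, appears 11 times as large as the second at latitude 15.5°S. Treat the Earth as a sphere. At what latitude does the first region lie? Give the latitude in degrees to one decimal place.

73.1°

On Mercator, (apparent₁)/(apparent₂) = sec²φ₁ / sec²φ₂ when true areas are equal.
cos²φ₂ / cos²φ₁ = 11  ⇒  cos φ₁ = cos 15.5° / √11 = 0.9636/3.317 = 0.2905.
φ₁ = arccos(0.2905) ≈ 73.1°.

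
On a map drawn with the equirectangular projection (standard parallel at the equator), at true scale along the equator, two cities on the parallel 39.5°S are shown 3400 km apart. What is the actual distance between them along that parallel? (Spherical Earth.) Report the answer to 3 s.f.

In the plate carrée (x = Rλ, y = Rφ), meridians are true-scale (h = 1) and parallels are stretched by k = sec φ.
Along the parallel at 39.5°, map distances are exaggerated by k = sec 39.5° = 1.296.
True distance = 3400 / 1.296 = 3400 × cos 39.5° ≈ 2620 km.

2620 km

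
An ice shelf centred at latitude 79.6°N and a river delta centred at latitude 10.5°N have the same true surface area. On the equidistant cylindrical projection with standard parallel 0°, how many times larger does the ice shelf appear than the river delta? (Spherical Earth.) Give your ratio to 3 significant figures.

5.45

For the equirectangular projection with φ₀ = 0 (plate carrée), h = 1 along meridians and k = sec φ along parallels.
Areal scale at 79.6°: h·k = 1.000 × 5.540 = 5.540.
Areal scale at 10.5°: h·k = 1.000 × 1.017 = 1.017.
Ratio = 5.540/1.017 ≈ 5.45.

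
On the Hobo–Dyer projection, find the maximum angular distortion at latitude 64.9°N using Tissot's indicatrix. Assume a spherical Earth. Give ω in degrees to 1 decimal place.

The Hobo–Dyer projection is cylindrical equal-area with φ₀ = 37.5°. For cylindrical equal-area with standard parallel φ₀, h = cos φ / cos φ₀ and k = cos φ₀ / cos φ, so h·k = 1.
At 64.9°: h = 0.5347, k = 1.870; principal scales a = 1.870, b = 0.5347.
sin(ω/2) = (a − b)/(a + b) = 1.336/2.405 = 0.5553, so ω = 2 arcsin(0.5553) ≈ 67.5°.

67.5°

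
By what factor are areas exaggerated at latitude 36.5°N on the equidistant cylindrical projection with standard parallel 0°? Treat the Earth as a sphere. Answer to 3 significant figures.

1.24

In the plate carrée (x = Rλ, y = Rφ), meridians are true-scale (h = 1) and parallels are stretched by k = sec φ.
Areal scale = h·k = 1 × sec φ; at 36.5°, h = 1.000, k = 1.244, so h·k = 1.244.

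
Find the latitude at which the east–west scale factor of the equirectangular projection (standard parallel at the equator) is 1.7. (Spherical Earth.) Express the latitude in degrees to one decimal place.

Plate carrée: h = 1, k = sec φ along parallels.
sec φ = 1.7  ⇒  cos φ = 0.5882  ⇒  φ ≈ 54.0°.

54.0°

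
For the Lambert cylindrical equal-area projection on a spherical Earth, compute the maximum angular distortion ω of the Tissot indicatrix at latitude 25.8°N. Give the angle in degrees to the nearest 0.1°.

12.0°

The Lambert cylindrical equal-area projection is the cylindrical equal-area projection with its standard parallel at the equator (φ₀ = 0). For cylindrical equal-area with standard parallel φ₀, h = cos φ / cos φ₀ and k = cos φ₀ / cos φ, so h·k = 1.
At 25.8°: h = 0.9003, k = 1.111; principal scales a = 1.111, b = 0.9003.
sin(ω/2) = (a − b)/(a + b) = 0.2104/2.011 = 0.1046, so ω = 2 arcsin(0.1046) ≈ 12.0°.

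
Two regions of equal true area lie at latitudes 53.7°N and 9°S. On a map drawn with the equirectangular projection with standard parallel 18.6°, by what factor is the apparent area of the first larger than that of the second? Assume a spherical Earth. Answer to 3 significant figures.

With standard parallel φ₀ = 18.6°, the equirectangular projection gives x = Rλ cos φ₀, y = Rφ, so h = 1 and k = cos 18.6° / cos φ.
Areal scale at 53.7°: h·k = 1.000 × 1.601 = 1.601.
Areal scale at 9°: h·k = 1.000 × 0.9596 = 0.9596.
Ratio = 1.601/0.9596 ≈ 1.67.

1.67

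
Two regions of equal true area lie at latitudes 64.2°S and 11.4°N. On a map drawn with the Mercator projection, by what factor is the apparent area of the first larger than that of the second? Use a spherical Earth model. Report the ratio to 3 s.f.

Mercator areal scale is sec²φ.
At 64.2°: sec²(64.2°) = 1/0.4352² = 5.279.
At 11.4°: sec²(11.4°) = 1/0.9803² = 1.041.
Ratio = 5.279/1.041 = cos²(11.4°)/cos²(64.2°) ≈ 5.07.

5.07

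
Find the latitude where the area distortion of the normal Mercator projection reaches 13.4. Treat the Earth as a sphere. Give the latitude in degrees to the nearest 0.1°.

Mercator areal scale is sec²φ.
sec²φ = 13.4  ⇒  cos²φ = 0.07463  ⇒  cos φ = 0.2732.
φ = arccos(0.2732) ≈ 74.1°.

74.1°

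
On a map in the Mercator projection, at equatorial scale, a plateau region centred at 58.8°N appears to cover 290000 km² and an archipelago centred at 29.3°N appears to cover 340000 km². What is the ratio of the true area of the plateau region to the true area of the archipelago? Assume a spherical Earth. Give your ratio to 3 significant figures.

Mercator's areal exaggeration is sec²φ; hence true area = (apparent area) · cos²φ.
True area of plateau region: 290000 × cos²(58.8°) = 290000 × 0.2684 = 77820 km².
True area of archipelago: 340000 × cos²(29.3°) = 340000 × 0.7605 = 258600 km².
Ratio = 77820 / 258600 ≈ 0.301.

0.301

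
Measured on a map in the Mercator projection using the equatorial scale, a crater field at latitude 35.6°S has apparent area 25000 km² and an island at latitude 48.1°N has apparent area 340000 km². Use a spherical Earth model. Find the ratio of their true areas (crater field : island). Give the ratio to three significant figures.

0.109

Mercator's areal exaggeration is sec²φ; hence true area = (apparent area) · cos²φ.
True area of crater field: 25000 × cos²(35.6°) = 25000 × 0.6611 = 16530 km².
True area of island: 340000 × cos²(48.1°) = 340000 × 0.4460 = 151600 km².
Ratio = 16530 / 151600 ≈ 0.109.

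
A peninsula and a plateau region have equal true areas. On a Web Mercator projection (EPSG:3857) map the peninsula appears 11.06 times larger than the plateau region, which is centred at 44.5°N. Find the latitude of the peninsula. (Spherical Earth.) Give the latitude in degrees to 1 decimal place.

On Mercator, (apparent₁)/(apparent₂) = sec²φ₁ / sec²φ₂ when true areas are equal.
cos²φ₂ / cos²φ₁ = 11.06  ⇒  cos φ₁ = cos 44.5° / √11.06 = 0.7133/3.326 = 0.2145.
φ₁ = arccos(0.2145) ≈ 77.6°.

77.6°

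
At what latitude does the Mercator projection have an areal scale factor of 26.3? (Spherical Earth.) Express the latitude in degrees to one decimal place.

78.8°

Mercator areal scale is sec²φ.
sec²φ = 26.3  ⇒  cos²φ = 0.03802  ⇒  cos φ = 0.1950.
φ = arccos(0.1950) ≈ 78.8°.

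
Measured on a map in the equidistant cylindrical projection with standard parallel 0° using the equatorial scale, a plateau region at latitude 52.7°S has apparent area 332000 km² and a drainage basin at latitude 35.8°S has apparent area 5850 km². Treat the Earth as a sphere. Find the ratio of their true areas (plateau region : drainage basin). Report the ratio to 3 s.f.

42.4

Plate carrée has h = 1 and k = sec φ, giving areal scale sec φ; true area = (apparent area) · cos φ.
True area of plateau region: 332000 × cos(52.7°) = 332000 × 0.6060 = 201200 km².
True area of drainage basin: 5850 × cos(35.8°) = 5850 × 0.8111 = 4745 km².
Ratio = 201200 / 4745 ≈ 42.4.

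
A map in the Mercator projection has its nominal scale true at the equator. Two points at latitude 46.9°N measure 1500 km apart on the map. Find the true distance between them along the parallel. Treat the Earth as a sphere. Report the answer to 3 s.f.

Mercator is conformal, so the point scale is isotropic: h = k = sec φ = 1/cos φ.
Along the parallel at 46.9°, map distances are exaggerated by k = sec 46.9° = 1.464.
True distance = 1500 / 1.464 = 1500 × cos 46.9° ≈ 1020 km.

1020 km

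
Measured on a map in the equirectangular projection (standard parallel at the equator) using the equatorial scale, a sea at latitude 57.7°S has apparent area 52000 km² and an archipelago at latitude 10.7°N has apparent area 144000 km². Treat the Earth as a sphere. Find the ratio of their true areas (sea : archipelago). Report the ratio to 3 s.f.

Plate carrée has h = 1 and k = sec φ, giving areal scale sec φ; true area = (apparent area) · cos φ.
True area of sea: 52000 × cos(57.7°) = 52000 × 0.5344 = 27790 km².
True area of archipelago: 144000 × cos(10.7°) = 144000 × 0.9826 = 141500 km².
Ratio = 27790 / 141500 ≈ 0.196.

0.196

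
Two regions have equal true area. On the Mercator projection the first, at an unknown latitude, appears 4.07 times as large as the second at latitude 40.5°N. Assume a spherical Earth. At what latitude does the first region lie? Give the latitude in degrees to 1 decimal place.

67.9°

On Mercator, (apparent₁)/(apparent₂) = sec²φ₁ / sec²φ₂ when true areas are equal.
cos²φ₂ / cos²φ₁ = 4.07  ⇒  cos φ₁ = cos 40.5° / √4.07 = 0.7604/2.017 = 0.3769.
φ₁ = arccos(0.3769) ≈ 67.9°.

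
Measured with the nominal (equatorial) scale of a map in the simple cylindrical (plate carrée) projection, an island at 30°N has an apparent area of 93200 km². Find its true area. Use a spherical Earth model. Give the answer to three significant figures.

In the plate carrée (x = Rλ, y = Rφ), meridians are true-scale (h = 1) and parallels are stretched by k = sec φ.
Areal scale = h·k = 1 × sec φ; at 30°, h = 1.000, k = 1.155, so h·k = 1.155.
True area = apparent / (areal scale) = 93200 / 1.155 ≈ 80700 km².

80700 km²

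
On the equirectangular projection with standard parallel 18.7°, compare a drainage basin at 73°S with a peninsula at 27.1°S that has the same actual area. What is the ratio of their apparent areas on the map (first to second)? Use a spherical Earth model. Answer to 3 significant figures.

With standard parallel φ₀ = 18.7°, the equirectangular projection gives x = Rλ cos φ₀, y = Rφ, so h = 1 and k = cos 18.7° / cos φ.
Areal scale at 73°: h·k = 1.000 × 3.240 = 3.240.
Areal scale at 27.1°: h·k = 1.000 × 1.064 = 1.064.
Ratio = 3.240/1.064 ≈ 3.04.

3.04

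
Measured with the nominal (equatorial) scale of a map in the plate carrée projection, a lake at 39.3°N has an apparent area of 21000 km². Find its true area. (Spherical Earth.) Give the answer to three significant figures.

16300 km²

In the plate carrée (x = Rλ, y = Rφ), meridians are true-scale (h = 1) and parallels are stretched by k = sec φ.
Areal scale = h·k = 1 × sec φ; at 39.3°, h = 1.000, k = 1.292, so h·k = 1.292.
True area = apparent / (areal scale) = 21000 / 1.292 ≈ 16300 km².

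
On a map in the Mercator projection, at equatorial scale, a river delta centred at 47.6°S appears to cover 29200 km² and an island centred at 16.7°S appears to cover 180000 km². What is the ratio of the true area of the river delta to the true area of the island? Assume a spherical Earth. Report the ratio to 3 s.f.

Since Mercator area scale is 1/cos²φ, the true area equals the apparent area multiplied by cos²φ.
True area of river delta: 29200 × cos²(47.6°) = 29200 × 0.4547 = 13280 km².
True area of island: 180000 × cos²(16.7°) = 180000 × 0.9174 = 165100 km².
Ratio = 13280 / 165100 ≈ 0.0804.

0.0804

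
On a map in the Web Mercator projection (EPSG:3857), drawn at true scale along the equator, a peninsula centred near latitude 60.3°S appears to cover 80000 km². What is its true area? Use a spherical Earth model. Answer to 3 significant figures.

19600 km²

Mercator is conformal, so the point scale is isotropic: h = k = sec φ = 1/cos φ.
Areal scale = k² = sec²φ = 1/cos²(60.3°) = 1/0.4955² = 4.074.
True area = apparent / (areal scale) = 80000 / 4.074 ≈ 19600 km².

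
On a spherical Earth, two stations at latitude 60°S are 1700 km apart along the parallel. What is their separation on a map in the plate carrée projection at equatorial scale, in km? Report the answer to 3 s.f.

3400 km

For the equirectangular projection with φ₀ = 0 (plate carrée), h = 1 along meridians and k = sec φ along parallels.
Along the parallel, k = sec 60° = 1/0.5000 = 2.000.
Map distance = 1700 × 2.000 ≈ 3400 km.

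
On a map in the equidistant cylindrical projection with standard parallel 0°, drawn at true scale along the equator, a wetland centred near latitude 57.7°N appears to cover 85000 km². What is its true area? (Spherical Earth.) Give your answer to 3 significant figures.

Plate carrée maps x = Rλ, y = Rφ. The meridian scale is h = 1 and the parallel scale is k = 1/cos φ = sec φ.
Areal scale = h·k = 1 × sec φ; at 57.7°, h = 1.000, k = 1.871, so h·k = 1.871.
True area = apparent / (areal scale) = 85000 / 1.871 ≈ 45400 km².

45400 km²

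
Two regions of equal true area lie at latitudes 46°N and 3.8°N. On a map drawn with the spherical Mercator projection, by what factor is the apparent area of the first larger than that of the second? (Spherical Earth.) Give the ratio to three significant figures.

On Mercator, area is exaggerated by sec²φ = 1/cos²φ.
At 46°: sec²(46°) = 1/0.6947² = 2.072.
At 3.8°: sec²(3.8°) = 1/0.9978² = 1.004.
Ratio = 2.072/1.004 = cos²(3.8°)/cos²(46°) ≈ 2.06.

2.06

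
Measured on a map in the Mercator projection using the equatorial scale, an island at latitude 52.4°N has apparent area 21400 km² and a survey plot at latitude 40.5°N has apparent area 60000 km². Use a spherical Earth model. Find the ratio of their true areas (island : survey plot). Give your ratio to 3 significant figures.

0.230

On Mercator the areal scale is sec²φ, so true area = apparent × cos²φ.
True area of island: 21400 × cos²(52.4°) = 21400 × 0.3723 = 7967 km².
True area of survey plot: 60000 × cos²(40.5°) = 60000 × 0.5782 = 34690 km².
Ratio = 7967 / 34690 ≈ 0.230.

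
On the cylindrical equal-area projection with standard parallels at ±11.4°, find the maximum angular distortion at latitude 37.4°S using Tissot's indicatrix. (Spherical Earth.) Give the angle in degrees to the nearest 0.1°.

23.9°

For cylindrical equal-area with standard parallel φ₀, h = cos φ / cos φ₀ and k = cos φ₀ / cos φ, so h·k = 1.
At 37.4°: h = 0.8104, k = 1.234; principal scales a = 1.234, b = 0.8104.
sin(ω/2) = (a − b)/(a + b) = 0.4236/2.044 = 0.2072, so ω = 2 arcsin(0.2072) ≈ 23.9°.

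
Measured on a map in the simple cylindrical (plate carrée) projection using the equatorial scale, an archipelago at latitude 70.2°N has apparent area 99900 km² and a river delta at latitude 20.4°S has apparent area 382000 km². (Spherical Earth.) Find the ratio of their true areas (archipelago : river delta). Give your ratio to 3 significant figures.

0.0945

Plate carrée has h = 1 and k = sec φ, giving areal scale sec φ; true area = (apparent area) · cos φ.
True area of archipelago: 99900 × cos(70.2°) = 99900 × 0.3387 = 33840 km².
True area of river delta: 382000 × cos(20.4°) = 382000 × 0.9373 = 358000 km².
Ratio = 33840 / 358000 ≈ 0.0945.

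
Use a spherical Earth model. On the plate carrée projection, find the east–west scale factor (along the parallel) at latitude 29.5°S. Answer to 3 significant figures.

Plate carrée maps x = Rλ, y = Rφ. The meridian scale is h = 1 and the parallel scale is k = 1/cos φ = sec φ.
k = 1/cos 29.5° = 1/0.8704 = 1.149.

1.15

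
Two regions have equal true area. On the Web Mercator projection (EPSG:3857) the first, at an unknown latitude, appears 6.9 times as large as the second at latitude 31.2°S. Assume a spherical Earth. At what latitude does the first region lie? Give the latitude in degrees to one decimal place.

For equal true areas on Mercator, apparent areas scale as sec²φ, so the ratio is cos²φ₂ / cos²φ₁.
cos²φ₂ / cos²φ₁ = 6.9  ⇒  cos φ₁ = cos 31.2° / √6.9 = 0.8554/2.627 = 0.3256.
φ₁ = arccos(0.3256) ≈ 71.0°.

71.0°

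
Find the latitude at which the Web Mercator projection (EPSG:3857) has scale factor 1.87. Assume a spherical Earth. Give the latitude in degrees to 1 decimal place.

Mercator scale is k = sec φ = 1/cos φ.
1/cos φ = 1.87  ⇒  cos φ = 0.5348  ⇒  φ = arccos(0.5348) ≈ 57.7°.

57.7°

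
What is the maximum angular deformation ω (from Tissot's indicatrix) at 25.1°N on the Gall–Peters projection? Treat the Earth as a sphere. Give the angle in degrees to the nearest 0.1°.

28.1°

The Gall–Peters projection is cylindrical equal-area with φ₀ = 45°. Cylindrical equal-area (φ₀ = 45°): h = cos φ / cos 45° along meridians, k = cos 45° / cos φ along parallels; h·k = 1.
At 25.1°: h = 1.281, k = 0.7808; principal scales a = 1.281, b = 0.7808.
sin(ω/2) = (a − b)/(a + b) = 0.4998/2.062 = 0.2425, so ω = 2 arcsin(0.2425) ≈ 28.1°.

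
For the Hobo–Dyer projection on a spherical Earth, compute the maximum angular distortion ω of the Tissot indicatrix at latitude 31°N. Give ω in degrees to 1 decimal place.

8.9°

Hobo–Dyer is a cylindrical equal-area projection with standard parallels at ±37.5°. A cylindrical equal-area projection with standard parallel φ₀ has meridian scale h = cos φ / cos φ₀ and parallel scale k = cos φ₀ / cos φ (so areas are preserved, h·k = 1).
At 31°: h = 1.080, k = 0.9256; principal scales a = 1.080, b = 0.9256.
sin(ω/2) = (a − b)/(a + b) = 0.1549/2.006 = 0.07721, so ω = 2 arcsin(0.07721) ≈ 8.9°.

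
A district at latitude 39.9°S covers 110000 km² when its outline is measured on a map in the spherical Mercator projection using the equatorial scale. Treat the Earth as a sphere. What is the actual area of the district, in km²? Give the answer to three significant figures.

For Mercator, h = k = sec φ (a conformal cylindrical projection has a single point scale, 1/cos φ).
Areal scale = k² = sec²φ = 1/cos²(39.9°) = 1/0.7672² = 1.699.
True area = apparent / (areal scale) = 110000 / 1.699 ≈ 64700 km².

64700 km²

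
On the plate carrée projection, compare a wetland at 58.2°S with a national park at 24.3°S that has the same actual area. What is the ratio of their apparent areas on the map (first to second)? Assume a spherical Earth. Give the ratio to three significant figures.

Plate carrée maps x = Rλ, y = Rφ. The meridian scale is h = 1 and the parallel scale is k = 1/cos φ = sec φ.
Areal scale at 58.2°: h·k = 1.000 × 1.898 = 1.898.
Areal scale at 24.3°: h·k = 1.000 × 1.097 = 1.097.
Ratio = 1.898/1.097 ≈ 1.73.

1.73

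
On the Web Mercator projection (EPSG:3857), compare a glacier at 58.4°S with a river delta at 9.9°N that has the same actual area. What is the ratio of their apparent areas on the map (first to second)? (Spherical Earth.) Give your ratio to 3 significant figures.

3.53

On Mercator, area is exaggerated by sec²φ = 1/cos²φ.
At 58.4°: sec²(58.4°) = 1/0.5240² = 3.642.
At 9.9°: sec²(9.9°) = 1/0.9851² = 1.030.
Ratio = 3.642/1.030 = cos²(9.9°)/cos²(58.4°) ≈ 3.53.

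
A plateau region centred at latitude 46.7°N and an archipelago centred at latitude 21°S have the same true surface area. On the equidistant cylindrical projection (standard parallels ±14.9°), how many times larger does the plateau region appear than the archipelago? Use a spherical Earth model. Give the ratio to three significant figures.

The equidistant cylindrical projection with φ₀ = 14.9° has h = 1 (meridians true) and k = cos φ₀ / cos φ along parallels.
Areal scale at 46.7°: h·k = 1.000 × 1.409 = 1.409.
Areal scale at 21°: h·k = 1.000 × 1.035 = 1.035.
Ratio = 1.409/1.035 ≈ 1.36.

1.36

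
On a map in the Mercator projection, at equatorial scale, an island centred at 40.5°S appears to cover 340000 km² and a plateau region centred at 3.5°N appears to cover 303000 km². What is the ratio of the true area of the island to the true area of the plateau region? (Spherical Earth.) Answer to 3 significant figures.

0.651

Since Mercator area scale is 1/cos²φ, the true area equals the apparent area multiplied by cos²φ.
True area of island: 340000 × cos²(40.5°) = 340000 × 0.5782 = 196600 km².
True area of plateau region: 303000 × cos²(3.5°) = 303000 × 0.9963 = 301900 km².
Ratio = 196600 / 301900 ≈ 0.651.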